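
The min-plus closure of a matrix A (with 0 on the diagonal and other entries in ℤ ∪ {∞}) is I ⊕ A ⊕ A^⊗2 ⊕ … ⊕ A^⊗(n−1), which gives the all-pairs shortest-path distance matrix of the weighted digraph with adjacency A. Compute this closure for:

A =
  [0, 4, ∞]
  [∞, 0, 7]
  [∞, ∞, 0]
Closure =
  [0, 4, 11]
  [∞, 0, 7]
  [∞, ∞, 0]

This is the Floyd-Warshall all-pairs shortest-path computation. For each intermediate vertex k = 0, 1, …, 2, update dist[i][j] ← min(dist[i][j], dist[i][k] + dist[k][j]). The final matrix gives, for each (i, j), the minimum total weight of any directed path from i to j (possibly empty when i = j).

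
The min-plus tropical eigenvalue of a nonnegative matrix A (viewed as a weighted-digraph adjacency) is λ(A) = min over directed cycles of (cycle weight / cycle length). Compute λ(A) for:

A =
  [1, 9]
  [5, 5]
λ(A) = 1

Enumerate directed cycles and compute their means (weight / length). Sample:
  cycle 0 → 0: weight = 1, length = 1, mean = 1/1 ≈ 1.000
  cycle 1 → 1: weight = 5, length = 1, mean = 5/1 ≈ 5.000
  cycle 0 → 1 → 0: weight = 14, length = 2, mean = 14/2 ≈ 7.000
  cycle 1 → 0 → 1: weight = 14, length = 2, mean = 14/2 ≈ 7.000
Minimum mean = 1.000, attained e.g. along the cycle 0 → 0 with weight 1 and length 1. So λ(A) = 1/1 = 1.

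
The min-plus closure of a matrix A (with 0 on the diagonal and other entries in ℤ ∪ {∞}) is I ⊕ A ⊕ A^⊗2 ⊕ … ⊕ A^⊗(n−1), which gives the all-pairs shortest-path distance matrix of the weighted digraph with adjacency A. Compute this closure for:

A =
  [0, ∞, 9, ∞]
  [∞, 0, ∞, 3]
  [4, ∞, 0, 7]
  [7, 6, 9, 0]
Closure =
  [0, 22, 9, 16]
  [10, 0, 12, 3]
  [4, 13, 0, 7]
  [7, 6, 9, 0]

This is the Floyd-Warshall all-pairs shortest-path computation. For each intermediate vertex k = 0, 1, …, 3, update dist[i][j] ← min(dist[i][j], dist[i][k] + dist[k][j]). The final matrix gives, for each (i, j), the minimum total weight of any directed path from i to j (possibly empty when i = j).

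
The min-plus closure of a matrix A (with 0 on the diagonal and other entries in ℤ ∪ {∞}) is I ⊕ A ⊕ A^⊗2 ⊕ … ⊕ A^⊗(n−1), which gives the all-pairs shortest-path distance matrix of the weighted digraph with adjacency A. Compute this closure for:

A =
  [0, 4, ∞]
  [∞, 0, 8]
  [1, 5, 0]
Closure =
  [0, 4, 12]
  [9, 0, 8]
  [1, 5, 0]

This is the Floyd-Warshall all-pairs shortest-path computation. For each intermediate vertex k = 0, 1, …, 2, update dist[i][j] ← min(dist[i][j], dist[i][k] + dist[k][j]). The final matrix gives, for each (i, j), the minimum total weight of any directed path from i to j (possibly empty when i = j).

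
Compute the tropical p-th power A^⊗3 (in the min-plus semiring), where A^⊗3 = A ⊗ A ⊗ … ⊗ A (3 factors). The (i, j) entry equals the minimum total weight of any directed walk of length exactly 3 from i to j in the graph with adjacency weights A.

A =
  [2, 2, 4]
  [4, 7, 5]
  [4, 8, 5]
A^⊗3 =
  [6, 6, 8]
  [8, 8, 10]
  [8, 8, 10]

Each entry (A^⊗3)_ij equals the minimum over all length-3 walks i = v_0 → v_1 → … → v_3 = j of Σ_t A[v_t][v_{t+1}]. For example, for (i, j) = (0, 2) we minimise over 9 possible intermediate vertex sequences; the minimum is 8, attained along the walk 0 → 0 → 0 → 2.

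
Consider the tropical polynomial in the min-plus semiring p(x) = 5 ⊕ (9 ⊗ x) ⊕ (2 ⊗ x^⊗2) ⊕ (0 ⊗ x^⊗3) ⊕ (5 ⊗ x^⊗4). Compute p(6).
p(6) = 5

A tropical monomial a ⊗ x^⊗i evaluates to a + i · x. Evaluating each term at x = 6:
  Term 0 contributes 5 + 0 · 6 = 5
  Term 1 contributes 9 + 1 · 6 = 15
  Term 2 contributes 2 + 2 · 6 = 14
  Term 3 contributes 0 + 3 · 6 = 18
  Term 4 contributes 5 + 4 · 6 = 29
p(6) = ⊕ of these = min[5, 15, 14, 18, 29] = 5.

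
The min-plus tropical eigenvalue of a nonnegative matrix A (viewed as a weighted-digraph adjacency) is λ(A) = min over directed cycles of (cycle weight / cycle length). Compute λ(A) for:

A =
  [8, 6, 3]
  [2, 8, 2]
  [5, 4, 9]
λ(A) = 3

Enumerate directed cycles and compute their means (weight / length). Sample:
  cycle 0 → 0: weight = 8, length = 1, mean = 8/1 ≈ 8.000
  cycle 1 → 1: weight = 8, length = 1, mean = 8/1 ≈ 8.000
  cycle 2 → 2: weight = 9, length = 1, mean = 9/1 ≈ 9.000
  cycle 0 → 1 → 0: weight = 8, length = 2, mean = 8/2 ≈ 4.000
  cycle 0 → 2 → 0: weight = 8, length = 2, mean = 8/2 ≈ 4.000
  cycle 1 → 0 → 1: weight = 8, length = 2, mean = 8/2 ≈ 4.000
Minimum mean = 3.000, attained e.g. along the cycle 1 → 2 → 1 with weight 6 and length 2. So λ(A) = 6/2 = 3.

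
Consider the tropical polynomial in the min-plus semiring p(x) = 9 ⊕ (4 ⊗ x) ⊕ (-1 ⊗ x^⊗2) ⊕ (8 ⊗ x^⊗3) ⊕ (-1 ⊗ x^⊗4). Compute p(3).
p(3) = 5

A tropical monomial a ⊗ x^⊗i evaluates to a + i · x. Evaluating each term at x = 3:
  Term 0 contributes 9 + 0 · 3 = 9
  Term 1 contributes 4 + 1 · 3 = 7
  Term 2 contributes -1 + 2 · 3 = 5
  Term 3 contributes 8 + 3 · 3 = 17
  Term 4 contributes -1 + 4 · 3 = 11
p(3) = ⊕ of these = min[9, 7, 5, 17, 11] = 5.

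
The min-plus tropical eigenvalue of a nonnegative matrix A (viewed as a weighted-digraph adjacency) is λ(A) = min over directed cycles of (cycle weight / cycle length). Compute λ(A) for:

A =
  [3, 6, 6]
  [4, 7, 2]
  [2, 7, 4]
λ(A) = 3

Enumerate directed cycles and compute their means (weight / length). Sample:
  cycle 0 → 0: weight = 3, length = 1, mean = 3/1 ≈ 3.000
  cycle 1 → 1: weight = 7, length = 1, mean = 7/1 ≈ 7.000
  cycle 2 → 2: weight = 4, length = 1, mean = 4/1 ≈ 4.000
  cycle 0 → 1 → 0: weight = 10, length = 2, mean = 10/2 ≈ 5.000
  cycle 0 → 2 → 0: weight = 8, length = 2, mean = 8/2 ≈ 4.000
  cycle 1 → 0 → 1: weight = 10, length = 2, mean = 10/2 ≈ 5.000
Minimum mean = 3.000, attained e.g. along the cycle 0 → 0 with weight 3 and length 1. So λ(A) = 3/1 = 3.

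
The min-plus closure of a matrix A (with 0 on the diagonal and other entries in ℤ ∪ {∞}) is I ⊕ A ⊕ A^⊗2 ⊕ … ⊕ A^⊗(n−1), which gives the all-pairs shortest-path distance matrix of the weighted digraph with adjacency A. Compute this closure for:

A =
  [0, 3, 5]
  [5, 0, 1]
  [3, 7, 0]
Closure =
  [0, 3, 4]
  [4, 0, 1]
  [3, 6, 0]

This is the Floyd-Warshall all-pairs shortest-path computation. For each intermediate vertex k = 0, 1, …, 2, update dist[i][j] ← min(dist[i][j], dist[i][k] + dist[k][j]). The final matrix gives, for each (i, j), the minimum total weight of any directed path from i to j (possibly empty when i = j).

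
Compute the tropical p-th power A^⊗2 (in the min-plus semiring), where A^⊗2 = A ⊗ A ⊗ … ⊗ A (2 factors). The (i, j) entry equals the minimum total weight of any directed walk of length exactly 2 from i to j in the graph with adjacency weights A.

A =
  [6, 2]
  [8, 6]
A^⊗2 =
  [10, 8]
  [14, 10]

Each entry (A^⊗2)_ij equals the minimum over all length-2 walks i = v_0 → v_1 → … → v_2 = j of Σ_t A[v_t][v_{t+1}]. For example, for (i, j) = (0, 1) we minimise over 2 possible intermediate vertex sequences; the minimum is 8, attained along the walk 0 → 0 → 1.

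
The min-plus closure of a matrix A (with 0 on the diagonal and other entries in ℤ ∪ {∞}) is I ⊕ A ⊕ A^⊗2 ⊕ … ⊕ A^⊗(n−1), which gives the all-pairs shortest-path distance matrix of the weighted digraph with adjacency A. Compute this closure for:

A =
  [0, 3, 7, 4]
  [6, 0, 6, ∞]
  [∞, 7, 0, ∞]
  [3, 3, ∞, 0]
Closure =
  [0, 3, 7, 4]
  [6, 0, 6, 10]
  [13, 7, 0, 17]
  [3, 3, 9, 0]

This is the Floyd-Warshall all-pairs shortest-path computation. For each intermediate vertex k = 0, 1, …, 3, update dist[i][j] ← min(dist[i][j], dist[i][k] + dist[k][j]). The final matrix gives, for each (i, j), the minimum total weight of any directed path from i to j (possibly empty when i = j).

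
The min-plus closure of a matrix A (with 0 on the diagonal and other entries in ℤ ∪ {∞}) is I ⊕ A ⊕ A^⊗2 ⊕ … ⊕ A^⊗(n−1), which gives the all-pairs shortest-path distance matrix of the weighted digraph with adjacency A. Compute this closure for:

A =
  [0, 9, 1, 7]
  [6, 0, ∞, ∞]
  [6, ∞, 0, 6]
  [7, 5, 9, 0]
Closure =
  [0, 9, 1, 7]
  [6, 0, 7, 13]
  [6, 11, 0, 6]
  [7, 5, 8, 0]

This is the Floyd-Warshall all-pairs shortest-path computation. For each intermediate vertex k = 0, 1, …, 3, update dist[i][j] ← min(dist[i][j], dist[i][k] + dist[k][j]). The final matrix gives, for each (i, j), the minimum total weight of any directed path from i to j (possibly empty when i = j).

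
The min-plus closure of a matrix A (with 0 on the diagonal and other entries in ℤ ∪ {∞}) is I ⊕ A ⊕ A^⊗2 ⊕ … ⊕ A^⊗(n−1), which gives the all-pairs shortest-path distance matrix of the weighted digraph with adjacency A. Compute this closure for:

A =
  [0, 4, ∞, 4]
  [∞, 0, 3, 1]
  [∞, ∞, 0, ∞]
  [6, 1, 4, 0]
Closure =
  [0, 4, 7, 4]
  [7, 0, 3, 1]
  [∞, ∞, 0, ∞]
  [6, 1, 4, 0]

This is the Floyd-Warshall all-pairs shortest-path computation. For each intermediate vertex k = 0, 1, …, 3, update dist[i][j] ← min(dist[i][j], dist[i][k] + dist[k][j]). The final matrix gives, for each (i, j), the minimum total weight of any directed path from i to j (possibly empty when i = j).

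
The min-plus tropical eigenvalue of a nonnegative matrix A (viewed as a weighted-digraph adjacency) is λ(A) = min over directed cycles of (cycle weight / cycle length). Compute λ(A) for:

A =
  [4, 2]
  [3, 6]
λ(A) = 5/2

Enumerate directed cycles and compute their means (weight / length). Sample:
  cycle 0 → 0: weight = 4, length = 1, mean = 4/1 ≈ 4.000
  cycle 1 → 1: weight = 6, length = 1, mean = 6/1 ≈ 6.000
  cycle 0 → 1 → 0: weight = 5, length = 2, mean = 5/2 ≈ 2.500
  cycle 1 → 0 → 1: weight = 5, length = 2, mean = 5/2 ≈ 2.500
Minimum mean = 2.500, attained e.g. along the cycle 0 → 1 → 0 with weight 5 and length 2. So λ(A) = 5/2 = 5/2.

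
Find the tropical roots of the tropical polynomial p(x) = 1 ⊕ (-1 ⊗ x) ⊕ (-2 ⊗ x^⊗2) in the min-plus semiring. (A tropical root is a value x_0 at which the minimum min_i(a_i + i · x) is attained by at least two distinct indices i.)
Roots: {1, 2}

Each tropical root is a break point of the lower envelope of the lines y = a_i + i · x (there are 3 lines, with slopes 0, 1, ..., 2). Only the lines that attain the minimum somewhere contribute to roots; other lines are dominated. Here the surviving (envelope) indices are i = 2, i = 1, i = 0.
Intersections between consecutive envelope lines give the roots: for adjacent envelope indices i < j the intersection is x = (a_i − a_j) / (j − i). Reading off the sorted break points: {1, 2}.
Verification: at each break x_0, at least two indices attain the minimum of min_i(a_i + i · x_0).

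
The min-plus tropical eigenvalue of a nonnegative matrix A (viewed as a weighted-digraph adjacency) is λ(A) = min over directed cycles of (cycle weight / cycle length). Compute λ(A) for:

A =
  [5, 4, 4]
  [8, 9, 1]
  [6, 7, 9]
λ(A) = 11/3

Enumerate directed cycles and compute their means (weight / length). Sample:
  cycle 0 → 0: weight = 5, length = 1, mean = 5/1 ≈ 5.000
  cycle 1 → 1: weight = 9, length = 1, mean = 9/1 ≈ 9.000
  cycle 2 → 2: weight = 9, length = 1, mean = 9/1 ≈ 9.000
  cycle 0 → 1 → 0: weight = 12, length = 2, mean = 12/2 ≈ 6.000
  cycle 0 → 2 → 0: weight = 10, length = 2, mean = 10/2 ≈ 5.000
  cycle 1 → 0 → 1: weight = 12, length = 2, mean = 12/2 ≈ 6.000
Minimum mean = 3.667, attained e.g. along the cycle 0 → 1 → 2 → 0 with weight 11 and length 3. So λ(A) = 11/3 = 11/3.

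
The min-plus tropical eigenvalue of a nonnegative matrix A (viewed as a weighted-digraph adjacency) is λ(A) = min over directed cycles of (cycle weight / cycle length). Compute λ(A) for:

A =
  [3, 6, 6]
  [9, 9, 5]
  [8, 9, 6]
λ(A) = 3

Enumerate directed cycles and compute their means (weight / length). Sample:
  cycle 0 → 0: weight = 3, length = 1, mean = 3/1 ≈ 3.000
  cycle 1 → 1: weight = 9, length = 1, mean = 9/1 ≈ 9.000
  cycle 2 → 2: weight = 6, length = 1, mean = 6/1 ≈ 6.000
  cycle 0 → 1 → 0: weight = 15, length = 2, mean = 15/2 ≈ 7.500
  cycle 0 → 2 → 0: weight = 14, length = 2, mean = 14/2 ≈ 7.000
  cycle 1 → 0 → 1: weight = 15, length = 2, mean = 15/2 ≈ 7.500
Minimum mean = 3.000, attained e.g. along the cycle 0 → 0 with weight 3 and length 1. So λ(A) = 3/1 = 3.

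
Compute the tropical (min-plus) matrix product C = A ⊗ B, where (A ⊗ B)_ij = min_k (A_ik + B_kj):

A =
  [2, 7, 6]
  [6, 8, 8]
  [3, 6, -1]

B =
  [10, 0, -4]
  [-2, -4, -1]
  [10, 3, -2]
A ⊗ B =
  [5, 2, -2]
  [6, 4, 2]
  [4, 2, -3]

Apply the min-plus product entry-by-entry:
  C[0][0] = min over k of (A[0][0] + B[0][0] = 2 + 10 = 12, A[0][1] + B[1][0] = 7 + -2 = 5, A[0][2] + B[2][0] = 6 + 10 = 16) = 5 (attained at k = 1)
  C[0][1] = min over k of (A[0][0] + B[0][1] = 2 + 0 = 2, A[0][1] + B[1][1] = 7 + -4 = 3, A[0][2] + B[2][1] = 6 + 3 = 9) = 2 (attained at k = 0)
  C[0][2] = min over k of (A[0][0] + B[0][2] = 2 + -4 = -2, A[0][1] + B[1][2] = 7 + -1 = 6, A[0][2] + B[2][2] = 6 + -2 = 4) = -2 (attained at k = 0)
  C[1][0] = min over k of (A[1][0] + B[0][0] = 6 + 10 = 16, A[1][1] + B[1][0] = 8 + -2 = 6, A[1][2] + B[2][0] = 8 + 10 = 18) = 6 (attained at k = 1)
  C[1][1] = min over k of (A[1][0] + B[0][1] = 6 + 0 = 6, A[1][1] + B[1][1] = 8 + -4 = 4, A[1][2] + B[2][1] = 8 + 3 = 11) = 4 (attained at k = 1)
  C[1][2] = min over k of (A[1][0] + B[0][2] = 6 + -4 = 2, A[1][1] + B[1][2] = 8 + -1 = 7, A[1][2] + B[2][2] = 8 + -2 = 6) = 2 (attained at k = 0)
  C[2][0] = min over k of (A[2][0] + B[0][0] = 3 + 10 = 13, A[2][1] + B[1][0] = 6 + -2 = 4, A[2][2] + B[2][0] = -1 + 10 = 9) = 4 (attained at k = 1)
  C[2][1] = min over k of (A[2][0] + B[0][1] = 3 + 0 = 3, A[2][1] + B[1][1] = 6 + -4 = 2, A[2][2] + B[2][1] = -1 + 3 = 2) = 2 (attained at k = 1)
  C[2][2] = min over k of (A[2][0] + B[0][2] = 3 + -4 = -1, A[2][1] + B[1][2] = 6 + -1 = 5, A[2][2] + B[2][2] = -1 + -2 = -3) = -3 (attained at k = 2)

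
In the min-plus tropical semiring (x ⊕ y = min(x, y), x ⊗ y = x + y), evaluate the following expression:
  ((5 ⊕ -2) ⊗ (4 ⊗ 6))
((5 ⊕ -2) ⊗ (4 ⊗ 6)) = 8

Expand innermost to outermost. Recall ⊕ takes the minimum of its arguments and ⊗ takes their sum. Working out the expression ((5 ⊕ -2) ⊗ (4 ⊗ 6)) gives 8.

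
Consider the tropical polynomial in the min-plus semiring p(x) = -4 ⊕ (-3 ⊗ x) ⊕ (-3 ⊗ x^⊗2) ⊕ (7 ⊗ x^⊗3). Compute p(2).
p(2) = -4

A tropical monomial a ⊗ x^⊗i evaluates to a + i · x. Evaluating each term at x = 2:
  Term 0 contributes -4 + 0 · 2 = -4
  Term 1 contributes -3 + 1 · 2 = -1
  Term 2 contributes -3 + 2 · 2 = 1
  Term 3 contributes 7 + 3 · 2 = 13
p(2) = ⊕ of these = min[-4, -1, 1, 13] = -4.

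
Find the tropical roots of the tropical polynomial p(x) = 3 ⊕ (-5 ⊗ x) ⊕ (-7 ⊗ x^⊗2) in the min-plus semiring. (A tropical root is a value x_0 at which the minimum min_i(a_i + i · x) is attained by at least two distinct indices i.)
Roots: {2, 8}

Each tropical root is a break point of the lower envelope of the lines y = a_i + i · x (there are 3 lines, with slopes 0, 1, ..., 2). Only the lines that attain the minimum somewhere contribute to roots; other lines are dominated. Here the surviving (envelope) indices are i = 2, i = 1, i = 0.
Intersections between consecutive envelope lines give the roots: for adjacent envelope indices i < j the intersection is x = (a_i − a_j) / (j − i). Reading off the sorted break points: {2, 8}.
Verification: at each break x_0, at least two indices attain the minimum of min_i(a_i + i · x_0).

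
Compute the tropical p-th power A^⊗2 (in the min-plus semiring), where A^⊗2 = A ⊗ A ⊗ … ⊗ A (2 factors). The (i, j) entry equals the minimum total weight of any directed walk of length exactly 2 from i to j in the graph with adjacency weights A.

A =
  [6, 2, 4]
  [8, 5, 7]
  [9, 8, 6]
A^⊗2 =
  [10, 7, 9]
  [13, 10, 12]
  [15, 11, 12]

Each entry (A^⊗2)_ij equals the minimum over all length-2 walks i = v_0 → v_1 → … → v_2 = j of Σ_t A[v_t][v_{t+1}]. For example, for (i, j) = (0, 2) we minimise over 3 possible intermediate vertex sequences; the minimum is 9, attained along the walk 0 → 1 → 2.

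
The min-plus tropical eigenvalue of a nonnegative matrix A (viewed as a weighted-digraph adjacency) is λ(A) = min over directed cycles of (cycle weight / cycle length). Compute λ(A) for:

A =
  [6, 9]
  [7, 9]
λ(A) = 6

Enumerate directed cycles and compute their means (weight / length). Sample:
  cycle 0 → 0: weight = 6, length = 1, mean = 6/1 ≈ 6.000
  cycle 1 → 1: weight = 9, length = 1, mean = 9/1 ≈ 9.000
  cycle 0 → 1 → 0: weight = 16, length = 2, mean = 16/2 ≈ 8.000
  cycle 1 → 0 → 1: weight = 16, length = 2, mean = 16/2 ≈ 8.000
Minimum mean = 6.000, attained e.g. along the cycle 0 → 0 with weight 6 and length 1. So λ(A) = 6/1 = 6.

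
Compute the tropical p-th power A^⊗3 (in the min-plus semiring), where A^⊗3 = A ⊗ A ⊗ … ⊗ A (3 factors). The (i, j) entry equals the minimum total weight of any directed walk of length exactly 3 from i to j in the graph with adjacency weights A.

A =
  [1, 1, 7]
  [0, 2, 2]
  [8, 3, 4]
A^⊗3 =
  [2, 2, 4]
  [1, 2, 3]
  [4, 4, 7]

Each entry (A^⊗3)_ij equals the minimum over all length-3 walks i = v_0 → v_1 → … → v_3 = j of Σ_t A[v_t][v_{t+1}]. For example, for (i, j) = (0, 2) we minimise over 9 possible intermediate vertex sequences; the minimum is 4, attained along the walk 0 → 0 → 1 → 2.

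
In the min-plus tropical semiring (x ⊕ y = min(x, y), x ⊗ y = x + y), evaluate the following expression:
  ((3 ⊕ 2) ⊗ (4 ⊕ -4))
((3 ⊕ 2) ⊗ (4 ⊕ -4)) = -2

Expand innermost to outermost. Recall ⊕ takes the minimum of its arguments and ⊗ takes their sum. Working out the expression ((3 ⊕ 2) ⊗ (4 ⊕ -4)) gives -2.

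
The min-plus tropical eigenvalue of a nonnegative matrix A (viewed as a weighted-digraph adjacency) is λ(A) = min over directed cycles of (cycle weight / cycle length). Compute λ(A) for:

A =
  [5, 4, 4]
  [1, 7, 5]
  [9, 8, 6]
λ(A) = 5/2

Enumerate directed cycles and compute their means (weight / length). Sample:
  cycle 0 → 0: weight = 5, length = 1, mean = 5/1 ≈ 5.000
  cycle 1 → 1: weight = 7, length = 1, mean = 7/1 ≈ 7.000
  cycle 2 → 2: weight = 6, length = 1, mean = 6/1 ≈ 6.000
  cycle 0 → 1 → 0: weight = 5, length = 2, mean = 5/2 ≈ 2.500
  cycle 0 → 2 → 0: weight = 13, length = 2, mean = 13/2 ≈ 6.500
  cycle 1 → 0 → 1: weight = 5, length = 2, mean = 5/2 ≈ 2.500
Minimum mean = 2.500, attained e.g. along the cycle 0 → 1 → 0 with weight 5 and length 2. So λ(A) = 5/2 = 5/2.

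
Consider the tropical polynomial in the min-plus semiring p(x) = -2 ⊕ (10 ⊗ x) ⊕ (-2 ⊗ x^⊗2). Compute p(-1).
p(-1) = -4

A tropical monomial a ⊗ x^⊗i evaluates to a + i · x. Evaluating each term at x = -1:
  Term 0 contributes -2 + 0 · -1 = -2
  Term 1 contributes 10 + 1 · -1 = 9
  Term 2 contributes -2 + 2 · -1 = -4
p(-1) = ⊕ of these = min[-2, 9, -4] = -4.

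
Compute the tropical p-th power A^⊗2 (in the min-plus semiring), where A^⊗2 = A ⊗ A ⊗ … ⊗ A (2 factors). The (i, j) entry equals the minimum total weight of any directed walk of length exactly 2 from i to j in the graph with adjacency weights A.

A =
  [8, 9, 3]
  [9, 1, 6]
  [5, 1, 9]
A^⊗2 =
  [8, 4, 11]
  [10, 2, 7]
  [10, 2, 7]

Each entry (A^⊗2)_ij equals the minimum over all length-2 walks i = v_0 → v_1 → … → v_2 = j of Σ_t A[v_t][v_{t+1}]. For example, for (i, j) = (0, 2) we minimise over 3 possible intermediate vertex sequences; the minimum is 11, attained along the walk 0 → 0 → 2.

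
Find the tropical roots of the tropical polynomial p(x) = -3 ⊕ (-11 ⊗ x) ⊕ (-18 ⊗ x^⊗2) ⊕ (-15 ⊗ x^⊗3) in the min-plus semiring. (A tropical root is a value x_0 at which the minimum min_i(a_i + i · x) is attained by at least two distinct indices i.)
Roots: {-3, 7, 8}

Each tropical root is a break point of the lower envelope of the lines y = a_i + i · x (there are 4 lines, with slopes 0, 1, ..., 3). Only the lines that attain the minimum somewhere contribute to roots; other lines are dominated. Here the surviving (envelope) indices are i = 3, i = 2, i = 1, i = 0.
Intersections between consecutive envelope lines give the roots: for adjacent envelope indices i < j the intersection is x = (a_i − a_j) / (j − i). Reading off the sorted break points: {-3, 7, 8}.
Verification: at each break x_0, at least two indices attain the minimum of min_i(a_i + i · x_0).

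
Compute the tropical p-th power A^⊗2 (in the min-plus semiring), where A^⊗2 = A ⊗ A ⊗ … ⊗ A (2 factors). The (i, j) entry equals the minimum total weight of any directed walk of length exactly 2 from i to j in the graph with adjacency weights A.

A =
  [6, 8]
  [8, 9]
A^⊗2 =
  [12, 14]
  [14, 16]

Each entry (A^⊗2)_ij equals the minimum over all length-2 walks i = v_0 → v_1 → … → v_2 = j of Σ_t A[v_t][v_{t+1}]. For example, for (i, j) = (0, 1) we minimise over 2 possible intermediate vertex sequences; the minimum is 14, attained along the walk 0 → 0 → 1.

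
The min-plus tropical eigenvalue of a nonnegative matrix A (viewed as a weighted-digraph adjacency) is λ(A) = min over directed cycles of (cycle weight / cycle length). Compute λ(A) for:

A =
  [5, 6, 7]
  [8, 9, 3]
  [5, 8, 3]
λ(A) = 3

Enumerate directed cycles and compute their means (weight / length). Sample:
  cycle 0 → 0: weight = 5, length = 1, mean = 5/1 ≈ 5.000
  cycle 1 → 1: weight = 9, length = 1, mean = 9/1 ≈ 9.000
  cycle 2 → 2: weight = 3, length = 1, mean = 3/1 ≈ 3.000
  cycle 0 → 1 → 0: weight = 14, length = 2, mean = 14/2 ≈ 7.000
  cycle 0 → 2 → 0: weight = 12, length = 2, mean = 12/2 ≈ 6.000
  cycle 1 → 0 → 1: weight = 14, length = 2, mean = 14/2 ≈ 7.000
Minimum mean = 3.000, attained e.g. along the cycle 2 → 2 with weight 3 and length 1. So λ(A) = 3/1 = 3.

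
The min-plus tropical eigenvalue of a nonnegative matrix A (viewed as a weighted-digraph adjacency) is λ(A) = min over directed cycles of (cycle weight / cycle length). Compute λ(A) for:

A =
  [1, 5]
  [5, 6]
λ(A) = 1

Enumerate directed cycles and compute their means (weight / length). Sample:
  cycle 0 → 0: weight = 1, length = 1, mean = 1/1 ≈ 1.000
  cycle 1 → 1: weight = 6, length = 1, mean = 6/1 ≈ 6.000
  cycle 0 → 1 → 0: weight = 10, length = 2, mean = 10/2 ≈ 5.000
  cycle 1 → 0 → 1: weight = 10, length = 2, mean = 10/2 ≈ 5.000
Minimum mean = 1.000, attained e.g. along the cycle 0 → 0 with weight 1 and length 1. So λ(A) = 1/1 = 1.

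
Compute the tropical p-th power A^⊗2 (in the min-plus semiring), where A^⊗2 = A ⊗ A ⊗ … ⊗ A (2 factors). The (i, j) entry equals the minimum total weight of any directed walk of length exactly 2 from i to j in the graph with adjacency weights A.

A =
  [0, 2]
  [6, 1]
A^⊗2 =
  [0, 2]
  [6, 2]

Each entry (A^⊗2)_ij equals the minimum over all length-2 walks i = v_0 → v_1 → … → v_2 = j of Σ_t A[v_t][v_{t+1}]. For example, for (i, j) = (0, 1) we minimise over 2 possible intermediate vertex sequences; the minimum is 2, attained along the walk 0 → 0 → 1.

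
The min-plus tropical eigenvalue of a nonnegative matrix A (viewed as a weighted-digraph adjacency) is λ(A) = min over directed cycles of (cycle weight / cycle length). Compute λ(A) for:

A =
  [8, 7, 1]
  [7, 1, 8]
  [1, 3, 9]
λ(A) = 1

Enumerate directed cycles and compute their means (weight / length). Sample:
  cycle 0 → 0: weight = 8, length = 1, mean = 8/1 ≈ 8.000
  cycle 1 → 1: weight = 1, length = 1, mean = 1/1 ≈ 1.000
  cycle 2 → 2: weight = 9, length = 1, mean = 9/1 ≈ 9.000
  cycle 0 → 1 → 0: weight = 14, length = 2, mean = 14/2 ≈ 7.000
  cycle 0 → 2 → 0: weight = 2, length = 2, mean = 2/2 ≈ 1.000
  cycle 1 → 0 → 1: weight = 14, length = 2, mean = 14/2 ≈ 7.000
Minimum mean = 1.000, attained e.g. along the cycle 1 → 1 with weight 1 and length 1. So λ(A) = 1/1 = 1.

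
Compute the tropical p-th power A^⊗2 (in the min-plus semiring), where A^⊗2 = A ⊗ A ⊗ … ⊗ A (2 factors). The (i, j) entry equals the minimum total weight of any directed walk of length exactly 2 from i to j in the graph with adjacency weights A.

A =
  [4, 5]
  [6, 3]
A^⊗2 =
  [8, 8]
  [9, 6]

Each entry (A^⊗2)_ij equals the minimum over all length-2 walks i = v_0 → v_1 → … → v_2 = j of Σ_t A[v_t][v_{t+1}]. For example, for (i, j) = (0, 1) we minimise over 2 possible intermediate vertex sequences; the minimum is 8, attained along the walk 0 → 1 → 1.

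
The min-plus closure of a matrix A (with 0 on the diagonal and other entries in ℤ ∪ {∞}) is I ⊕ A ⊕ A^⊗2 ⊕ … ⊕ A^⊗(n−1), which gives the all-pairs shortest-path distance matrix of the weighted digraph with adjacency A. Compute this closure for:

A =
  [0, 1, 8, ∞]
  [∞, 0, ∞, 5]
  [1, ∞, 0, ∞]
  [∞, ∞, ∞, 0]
Closure =
  [0, 1, 8, 6]
  [∞, 0, ∞, 5]
  [1, 2, 0, 7]
  [∞, ∞, ∞, 0]

This is the Floyd-Warshall all-pairs shortest-path computation. For each intermediate vertex k = 0, 1, …, 3, update dist[i][j] ← min(dist[i][j], dist[i][k] + dist[k][j]). The final matrix gives, for each (i, j), the minimum total weight of any directed path from i to j (possibly empty when i = j).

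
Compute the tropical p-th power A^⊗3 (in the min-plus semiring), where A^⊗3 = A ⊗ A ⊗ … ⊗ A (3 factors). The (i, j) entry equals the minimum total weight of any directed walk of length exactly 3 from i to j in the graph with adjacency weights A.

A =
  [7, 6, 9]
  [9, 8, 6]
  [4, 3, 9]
A^⊗3 =
  [16, 15, 18]
  [17, 16, 15]
  [13, 12, 16]

Each entry (A^⊗3)_ij equals the minimum over all length-3 walks i = v_0 → v_1 → … → v_3 = j of Σ_t A[v_t][v_{t+1}]. For example, for (i, j) = (0, 2) we minimise over 9 possible intermediate vertex sequences; the minimum is 18, attained along the walk 0 → 2 → 1 → 2.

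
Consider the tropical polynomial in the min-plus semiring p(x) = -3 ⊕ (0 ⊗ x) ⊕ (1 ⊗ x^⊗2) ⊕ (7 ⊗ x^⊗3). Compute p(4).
p(4) = -3

A tropical monomial a ⊗ x^⊗i evaluates to a + i · x. Evaluating each term at x = 4:
  Term 0 contributes -3 + 0 · 4 = -3
  Term 1 contributes 0 + 1 · 4 = 4
  Term 2 contributes 1 + 2 · 4 = 9
  Term 3 contributes 7 + 3 · 4 = 19
p(4) = ⊕ of these = min[-3, 4, 9, 19] = -3.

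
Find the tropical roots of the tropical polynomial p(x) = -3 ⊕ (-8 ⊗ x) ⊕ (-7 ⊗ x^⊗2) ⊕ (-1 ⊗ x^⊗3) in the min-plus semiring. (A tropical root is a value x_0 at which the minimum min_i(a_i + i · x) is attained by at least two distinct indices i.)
Roots: {-6, -1, 5}

Each tropical root is a break point of the lower envelope of the lines y = a_i + i · x (there are 4 lines, with slopes 0, 1, ..., 3). Only the lines that attain the minimum somewhere contribute to roots; other lines are dominated. Here the surviving (envelope) indices are i = 3, i = 2, i = 1, i = 0.
Intersections between consecutive envelope lines give the roots: for adjacent envelope indices i < j the intersection is x = (a_i − a_j) / (j − i). Reading off the sorted break points: {-6, -1, 5}.
Verification: at each break x_0, at least two indices attain the minimum of min_i(a_i + i · x_0).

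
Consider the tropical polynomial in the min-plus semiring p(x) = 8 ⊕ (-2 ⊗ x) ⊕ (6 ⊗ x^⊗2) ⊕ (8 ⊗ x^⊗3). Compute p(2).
p(2) = 0

A tropical monomial a ⊗ x^⊗i evaluates to a + i · x. Evaluating each term at x = 2:
  Term 0 contributes 8 + 0 · 2 = 8
  Term 1 contributes -2 + 1 · 2 = 0
  Term 2 contributes 6 + 2 · 2 = 10
  Term 3 contributes 8 + 3 · 2 = 14
p(2) = ⊕ of these = min[8, 0, 10, 14] = 0.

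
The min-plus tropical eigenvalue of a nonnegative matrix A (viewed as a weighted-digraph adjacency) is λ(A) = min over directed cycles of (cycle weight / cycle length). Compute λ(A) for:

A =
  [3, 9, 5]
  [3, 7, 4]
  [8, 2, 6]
λ(A) = 3

Enumerate directed cycles and compute their means (weight / length). Sample:
  cycle 0 → 0: weight = 3, length = 1, mean = 3/1 ≈ 3.000
  cycle 1 → 1: weight = 7, length = 1, mean = 7/1 ≈ 7.000
  cycle 2 → 2: weight = 6, length = 1, mean = 6/1 ≈ 6.000
  cycle 0 → 1 → 0: weight = 12, length = 2, mean = 12/2 ≈ 6.000
  cycle 0 → 2 → 0: weight = 13, length = 2, mean = 13/2 ≈ 6.500
  cycle 1 → 0 → 1: weight = 12, length = 2, mean = 12/2 ≈ 6.000
Minimum mean = 3.000, attained e.g. along the cycle 0 → 0 with weight 3 and length 1. So λ(A) = 3/1 = 3.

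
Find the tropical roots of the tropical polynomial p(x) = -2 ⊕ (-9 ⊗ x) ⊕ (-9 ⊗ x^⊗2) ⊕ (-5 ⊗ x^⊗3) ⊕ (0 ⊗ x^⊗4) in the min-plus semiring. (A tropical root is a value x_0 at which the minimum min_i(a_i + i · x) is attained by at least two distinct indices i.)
Roots: {-5, -4, 0, 7}

Each tropical root is a break point of the lower envelope of the lines y = a_i + i · x (there are 5 lines, with slopes 0, 1, ..., 4). Only the lines that attain the minimum somewhere contribute to roots; other lines are dominated. Here the surviving (envelope) indices are i = 4, i = 3, i = 2, i = 1, i = 0.
Intersections between consecutive envelope lines give the roots: for adjacent envelope indices i < j the intersection is x = (a_i − a_j) / (j − i). Reading off the sorted break points: {-5, -4, 0, 7}.
Verification: at each break x_0, at least two indices attain the minimum of min_i(a_i + i · x_0).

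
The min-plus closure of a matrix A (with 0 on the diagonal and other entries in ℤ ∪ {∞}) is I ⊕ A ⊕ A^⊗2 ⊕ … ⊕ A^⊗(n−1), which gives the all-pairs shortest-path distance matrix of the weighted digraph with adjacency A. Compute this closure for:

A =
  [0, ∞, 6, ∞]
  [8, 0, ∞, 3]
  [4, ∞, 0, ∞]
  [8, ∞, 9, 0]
Closure =
  [0, ∞, 6, ∞]
  [8, 0, 12, 3]
  [4, ∞, 0, ∞]
  [8, ∞, 9, 0]

This is the Floyd-Warshall all-pairs shortest-path computation. For each intermediate vertex k = 0, 1, …, 3, update dist[i][j] ← min(dist[i][j], dist[i][k] + dist[k][j]). The final matrix gives, for each (i, j), the minimum total weight of any directed path from i to j (possibly empty when i = j).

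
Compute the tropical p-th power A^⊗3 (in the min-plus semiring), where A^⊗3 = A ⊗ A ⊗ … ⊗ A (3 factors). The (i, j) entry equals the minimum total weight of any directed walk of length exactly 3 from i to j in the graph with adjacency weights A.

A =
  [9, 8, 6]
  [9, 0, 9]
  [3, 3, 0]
A^⊗3 =
  [9, 8, 6]
  [9, 0, 9]
  [3, 3, 0]

Each entry (A^⊗3)_ij equals the minimum over all length-3 walks i = v_0 → v_1 → … → v_3 = j of Σ_t A[v_t][v_{t+1}]. For example, for (i, j) = (0, 2) we minimise over 9 possible intermediate vertex sequences; the minimum is 6, attained along the walk 0 → 2 → 2 → 2.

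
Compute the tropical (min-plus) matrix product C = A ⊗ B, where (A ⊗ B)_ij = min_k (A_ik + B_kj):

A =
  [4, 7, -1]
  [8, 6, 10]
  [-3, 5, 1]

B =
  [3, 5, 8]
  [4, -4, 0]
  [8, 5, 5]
A ⊗ B =
  [7, 3, 4]
  [10, 2, 6]
  [0, 1, 5]

Apply the min-plus product entry-by-entry:
  C[0][0] = min over k of (A[0][0] + B[0][0] = 4 + 3 = 7, A[0][1] + B[1][0] = 7 + 4 = 11, A[0][2] + B[2][0] = -1 + 8 = 7) = 7 (attained at k = 0)
  C[0][1] = min over k of (A[0][0] + B[0][1] = 4 + 5 = 9, A[0][1] + B[1][1] = 7 + -4 = 3, A[0][2] + B[2][1] = -1 + 5 = 4) = 3 (attained at k = 1)
  C[0][2] = min over k of (A[0][0] + B[0][2] = 4 + 8 = 12, A[0][1] + B[1][2] = 7 + 0 = 7, A[0][2] + B[2][2] = -1 + 5 = 4) = 4 (attained at k = 2)
  C[1][0] = min over k of (A[1][0] + B[0][0] = 8 + 3 = 11, A[1][1] + B[1][0] = 6 + 4 = 10, A[1][2] + B[2][0] = 10 + 8 = 18) = 10 (attained at k = 1)
  C[1][1] = min over k of (A[1][0] + B[0][1] = 8 + 5 = 13, A[1][1] + B[1][1] = 6 + -4 = 2, A[1][2] + B[2][1] = 10 + 5 = 15) = 2 (attained at k = 1)
  C[1][2] = min over k of (A[1][0] + B[0][2] = 8 + 8 = 16, A[1][1] + B[1][2] = 6 + 0 = 6, A[1][2] + B[2][2] = 10 + 5 = 15) = 6 (attained at k = 1)
  C[2][0] = min over k of (A[2][0] + B[0][0] = -3 + 3 = 0, A[2][1] + B[1][0] = 5 + 4 = 9, A[2][2] + B[2][0] = 1 + 8 = 9) = 0 (attained at k = 0)
  C[2][1] = min over k of (A[2][0] + B[0][1] = -3 + 5 = 2, A[2][1] + B[1][1] = 5 + -4 = 1, A[2][2] + B[2][1] = 1 + 5 = 6) = 1 (attained at k = 1)
  C[2][2] = min over k of (A[2][0] + B[0][2] = -3 + 8 = 5, A[2][1] + B[1][2] = 5 + 0 = 5, A[2][2] + B[2][2] = 1 + 5 = 6) = 5 (attained at k = 0)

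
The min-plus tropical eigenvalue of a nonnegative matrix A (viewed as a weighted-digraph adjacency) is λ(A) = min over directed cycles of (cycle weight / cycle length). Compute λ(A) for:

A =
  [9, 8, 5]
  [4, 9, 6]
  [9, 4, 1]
λ(A) = 1

Enumerate directed cycles and compute their means (weight / length). Sample:
  cycle 0 → 0: weight = 9, length = 1, mean = 9/1 ≈ 9.000
  cycle 1 → 1: weight = 9, length = 1, mean = 9/1 ≈ 9.000
  cycle 2 → 2: weight = 1, length = 1, mean = 1/1 ≈ 1.000
  cycle 0 → 1 → 0: weight = 12, length = 2, mean = 12/2 ≈ 6.000
  cycle 0 → 2 → 0: weight = 14, length = 2, mean = 14/2 ≈ 7.000
  cycle 1 → 0 → 1: weight = 12, length = 2, mean = 12/2 ≈ 6.000
Minimum mean = 1.000, attained e.g. along the cycle 2 → 2 with weight 1 and length 1. So λ(A) = 1/1 = 1.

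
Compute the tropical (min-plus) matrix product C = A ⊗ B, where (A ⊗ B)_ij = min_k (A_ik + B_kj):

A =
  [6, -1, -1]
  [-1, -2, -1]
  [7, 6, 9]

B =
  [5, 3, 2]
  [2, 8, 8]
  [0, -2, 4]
A ⊗ B =
  [-1, -3, 3]
  [-1, -3, 1]
  [8, 7, 9]

Apply the min-plus product entry-by-entry:
  C[0][0] = min over k of (A[0][0] + B[0][0] = 6 + 5 = 11, A[0][1] + B[1][0] = -1 + 2 = 1, A[0][2] + B[2][0] = -1 + 0 = -1) = -1 (attained at k = 2)
  C[0][1] = min over k of (A[0][0] + B[0][1] = 6 + 3 = 9, A[0][1] + B[1][1] = -1 + 8 = 7, A[0][2] + B[2][1] = -1 + -2 = -3) = -3 (attained at k = 2)
  C[0][2] = min over k of (A[0][0] + B[0][2] = 6 + 2 = 8, A[0][1] + B[1][2] = -1 + 8 = 7, A[0][2] + B[2][2] = -1 + 4 = 3) = 3 (attained at k = 2)
  C[1][0] = min over k of (A[1][0] + B[0][0] = -1 + 5 = 4, A[1][1] + B[1][0] = -2 + 2 = 0, A[1][2] + B[2][0] = -1 + 0 = -1) = -1 (attained at k = 2)
  C[1][1] = min over k of (A[1][0] + B[0][1] = -1 + 3 = 2, A[1][1] + B[1][1] = -2 + 8 = 6, A[1][2] + B[2][1] = -1 + -2 = -3) = -3 (attained at k = 2)
  C[1][2] = min over k of (A[1][0] + B[0][2] = -1 + 2 = 1, A[1][1] + B[1][2] = -2 + 8 = 6, A[1][2] + B[2][2] = -1 + 4 = 3) = 1 (attained at k = 0)
  C[2][0] = min over k of (A[2][0] + B[0][0] = 7 + 5 = 12, A[2][1] + B[1][0] = 6 + 2 = 8, A[2][2] + B[2][0] = 9 + 0 = 9) = 8 (attained at k = 1)
  C[2][1] = min over k of (A[2][0] + B[0][1] = 7 + 3 = 10, A[2][1] + B[1][1] = 6 + 8 = 14, A[2][2] + B[2][1] = 9 + -2 = 7) = 7 (attained at k = 2)
  C[2][2] = min over k of (A[2][0] + B[0][2] = 7 + 2 = 9, A[2][1] + B[1][2] = 6 + 8 = 14, A[2][2] + B[2][2] = 9 + 4 = 13) = 9 (attained at k = 0)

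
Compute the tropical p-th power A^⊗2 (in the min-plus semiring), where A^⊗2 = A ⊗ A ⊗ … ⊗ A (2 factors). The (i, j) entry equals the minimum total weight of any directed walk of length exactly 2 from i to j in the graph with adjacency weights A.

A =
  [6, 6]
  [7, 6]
A^⊗2 =
  [12, 12]
  [13, 12]

Each entry (A^⊗2)_ij equals the minimum over all length-2 walks i = v_0 → v_1 → … → v_2 = j of Σ_t A[v_t][v_{t+1}]. For example, for (i, j) = (0, 1) we minimise over 2 possible intermediate vertex sequences; the minimum is 12, attained along the walk 0 → 0 → 1.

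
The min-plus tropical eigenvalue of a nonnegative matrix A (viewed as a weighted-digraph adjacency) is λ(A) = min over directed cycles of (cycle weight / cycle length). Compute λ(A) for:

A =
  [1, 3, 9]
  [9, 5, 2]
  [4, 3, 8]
λ(A) = 1

Enumerate directed cycles and compute their means (weight / length). Sample:
  cycle 0 → 0: weight = 1, length = 1, mean = 1/1 ≈ 1.000
  cycle 1 → 1: weight = 5, length = 1, mean = 5/1 ≈ 5.000
  cycle 2 → 2: weight = 8, length = 1, mean = 8/1 ≈ 8.000
  cycle 0 → 1 → 0: weight = 12, length = 2, mean = 12/2 ≈ 6.000
  cycle 0 → 2 → 0: weight = 13, length = 2, mean = 13/2 ≈ 6.500
  cycle 1 → 0 → 1: weight = 12, length = 2, mean = 12/2 ≈ 6.000
Minimum mean = 1.000, attained e.g. along the cycle 0 → 0 with weight 1 and length 1. So λ(A) = 1/1 = 1.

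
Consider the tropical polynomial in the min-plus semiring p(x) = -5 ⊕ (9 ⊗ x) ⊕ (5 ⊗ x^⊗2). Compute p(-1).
p(-1) = -5

A tropical monomial a ⊗ x^⊗i evaluates to a + i · x. Evaluating each term at x = -1:
  Term 0 contributes -5 + 0 · -1 = -5
  Term 1 contributes 9 + 1 · -1 = 8
  Term 2 contributes 5 + 2 · -1 = 3
p(-1) = ⊕ of these = min[-5, 8, 3] = -5.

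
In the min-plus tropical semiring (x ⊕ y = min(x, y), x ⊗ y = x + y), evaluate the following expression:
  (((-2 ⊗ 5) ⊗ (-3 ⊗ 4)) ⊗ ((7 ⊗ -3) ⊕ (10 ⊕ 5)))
(((-2 ⊗ 5) ⊗ (-3 ⊗ 4)) ⊗ ((7 ⊗ -3) ⊕ (10 ⊕ 5))) = 8

Expand innermost to outermost. Recall ⊕ takes the minimum of its arguments and ⊗ takes their sum. Working out the expression (((-2 ⊗ 5) ⊗ (-3 ⊗ 4)) ⊗ ((7 ⊗ -3) ⊕ (10 ⊕ 5))) gives 8.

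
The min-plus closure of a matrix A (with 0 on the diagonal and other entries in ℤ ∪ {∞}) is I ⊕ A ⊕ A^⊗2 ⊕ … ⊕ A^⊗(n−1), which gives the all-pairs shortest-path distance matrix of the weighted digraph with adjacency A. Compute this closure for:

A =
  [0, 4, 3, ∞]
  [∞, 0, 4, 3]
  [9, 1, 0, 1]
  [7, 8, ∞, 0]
Closure =
  [0, 4, 3, 4]
  [10, 0, 4, 3]
  [8, 1, 0, 1]
  [7, 8, 10, 0]

This is the Floyd-Warshall all-pairs shortest-path computation. For each intermediate vertex k = 0, 1, …, 3, update dist[i][j] ← min(dist[i][j], dist[i][k] + dist[k][j]). The final matrix gives, for each (i, j), the minimum total weight of any directed path from i to j (possibly empty when i = j).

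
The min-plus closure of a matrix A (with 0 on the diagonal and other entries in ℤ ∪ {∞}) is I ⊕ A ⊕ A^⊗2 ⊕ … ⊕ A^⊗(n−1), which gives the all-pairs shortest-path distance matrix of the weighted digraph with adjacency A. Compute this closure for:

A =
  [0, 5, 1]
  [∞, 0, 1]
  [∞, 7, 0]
Closure =
  [0, 5, 1]
  [∞, 0, 1]
  [∞, 7, 0]

This is the Floyd-Warshall all-pairs shortest-path computation. For each intermediate vertex k = 0, 1, …, 2, update dist[i][j] ← min(dist[i][j], dist[i][k] + dist[k][j]). The final matrix gives, for each (i, j), the minimum total weight of any directed path from i to j (possibly empty when i = j).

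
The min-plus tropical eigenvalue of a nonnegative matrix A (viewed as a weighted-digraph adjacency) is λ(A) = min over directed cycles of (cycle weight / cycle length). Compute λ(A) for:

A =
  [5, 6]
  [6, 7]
λ(A) = 5

Enumerate directed cycles and compute their means (weight / length). Sample:
  cycle 0 → 0: weight = 5, length = 1, mean = 5/1 ≈ 5.000
  cycle 1 → 1: weight = 7, length = 1, mean = 7/1 ≈ 7.000
  cycle 0 → 1 → 0: weight = 12, length = 2, mean = 12/2 ≈ 6.000
  cycle 1 → 0 → 1: weight = 12, length = 2, mean = 12/2 ≈ 6.000
Minimum mean = 5.000, attained e.g. along the cycle 0 → 0 with weight 5 and length 1. So λ(A) = 5/1 = 5.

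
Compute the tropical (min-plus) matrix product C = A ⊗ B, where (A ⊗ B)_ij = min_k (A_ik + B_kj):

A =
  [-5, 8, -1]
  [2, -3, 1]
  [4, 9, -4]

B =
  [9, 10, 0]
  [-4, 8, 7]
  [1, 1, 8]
A ⊗ B =
  [0, 0, -5]
  [-7, 2, 2]
  [-3, -3, 4]

Apply the min-plus product entry-by-entry:
  C[0][0] = min over k of (A[0][0] + B[0][0] = -5 + 9 = 4, A[0][1] + B[1][0] = 8 + -4 = 4, A[0][2] + B[2][0] = -1 + 1 = 0) = 0 (attained at k = 2)
  C[0][1] = min over k of (A[0][0] + B[0][1] = -5 + 10 = 5, A[0][1] + B[1][1] = 8 + 8 = 16, A[0][2] + B[2][1] = -1 + 1 = 0) = 0 (attained at k = 2)
  C[0][2] = min over k of (A[0][0] + B[0][2] = -5 + 0 = -5, A[0][1] + B[1][2] = 8 + 7 = 15, A[0][2] + B[2][2] = -1 + 8 = 7) = -5 (attained at k = 0)
  C[1][0] = min over k of (A[1][0] + B[0][0] = 2 + 9 = 11, A[1][1] + B[1][0] = -3 + -4 = -7, A[1][2] + B[2][0] = 1 + 1 = 2) = -7 (attained at k = 1)
  C[1][1] = min over k of (A[1][0] + B[0][1] = 2 + 10 = 12, A[1][1] + B[1][1] = -3 + 8 = 5, A[1][2] + B[2][1] = 1 + 1 = 2) = 2 (attained at k = 2)
  C[1][2] = min over k of (A[1][0] + B[0][2] = 2 + 0 = 2, A[1][1] + B[1][2] = -3 + 7 = 4, A[1][2] + B[2][2] = 1 + 8 = 9) = 2 (attained at k = 0)
  C[2][0] = min over k of (A[2][0] + B[0][0] = 4 + 9 = 13, A[2][1] + B[1][0] = 9 + -4 = 5, A[2][2] + B[2][0] = -4 + 1 = -3) = -3 (attained at k = 2)
  C[2][1] = min over k of (A[2][0] + B[0][1] = 4 + 10 = 14, A[2][1] + B[1][1] = 9 + 8 = 17, A[2][2] + B[2][1] = -4 + 1 = -3) = -3 (attained at k = 2)
  C[2][2] = min over k of (A[2][0] + B[0][2] = 4 + 0 = 4, A[2][1] + B[1][2] = 9 + 7 = 16, A[2][2] + B[2][2] = -4 + 8 = 4) = 4 (attained at k = 0)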